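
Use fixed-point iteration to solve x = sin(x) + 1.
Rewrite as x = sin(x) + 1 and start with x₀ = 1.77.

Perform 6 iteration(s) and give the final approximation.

Equation: x = sin(x) + 1
Fixed-point form: x = sin(x) + 1
x₀ = 1.77

x_1 = g(1.770000) = 1.980224
x_2 = g(1.980224) = 1.917349
x_3 = g(1.917349) = 1.940549
x_4 = g(1.940549) = 1.932417
x_5 = g(1.932417) = 1.935325
x_6 = g(1.935325) = 1.934292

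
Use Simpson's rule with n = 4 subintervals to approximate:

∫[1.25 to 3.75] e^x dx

f(x) = e^x
a = 1.25, b = 3.75, n = 4
h = (b - a)/n = 0.625000

Simpson's rule: (h/3)[f(x₀) + 4f(x₁) + 2f(x₂) + ... + f(xₙ)]

x_0 = 1.2500, f(x_0) = 3.490343, coefficient = 1
x_1 = 1.8750, f(x_1) = 6.520819, coefficient = 4
x_2 = 2.5000, f(x_2) = 12.182494, coefficient = 2
x_3 = 3.1250, f(x_3) = 22.759895, coefficient = 4
x_4 = 3.7500, f(x_4) = 42.521082, coefficient = 1

I ≈ (0.625000/3) × 187.499270 = 39.062348
Exact value: 39.030739
Error: 0.031609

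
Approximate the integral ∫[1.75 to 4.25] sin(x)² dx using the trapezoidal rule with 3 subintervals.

f(x) = sin(x)²
a = 1.75, b = 4.25, n = 3
h = (b - a)/n = 0.833333

Trapezoidal rule: (h/2)[f(x₀) + 2f(x₁) + 2f(x₂) + ... + f(xₙ)]

x_0 = 1.7500, f(x_0) = 0.968228, coefficient = 1
x_1 = 2.5833, f(x_1) = 0.280593, coefficient = 2
x_2 = 3.4167, f(x_2) = 0.073776, coefficient = 2
x_3 = 4.2500, f(x_3) = 0.801006, coefficient = 1

I ≈ (0.833333/2) × 2.477974 = 1.032489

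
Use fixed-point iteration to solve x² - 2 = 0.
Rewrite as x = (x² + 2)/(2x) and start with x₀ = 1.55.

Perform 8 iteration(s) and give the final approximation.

Equation: x² - 2 = 0
Fixed-point form: x = (x² + 2)/(2x)
x₀ = 1.55

x_1 = g(1.550000) = 1.420161
x_2 = g(1.420161) = 1.414226
x_3 = g(1.414226) = 1.414214
x_4 = g(1.414214) = 1.414214
x_5 = g(1.414214) = 1.414214
x_6 = g(1.414214) = 1.414214
x_7 = g(1.414214) = 1.414214
x_8 = g(1.414214) = 1.414214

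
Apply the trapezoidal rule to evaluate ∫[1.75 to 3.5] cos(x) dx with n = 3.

f(x) = cos(x)
a = 1.75, b = 3.5, n = 3
h = (b - a)/n = 0.583333

Trapezoidal rule: (h/2)[f(x₀) + 2f(x₁) + 2f(x₂) + ... + f(xₙ)]

x_0 = 1.7500, f(x_0) = -0.178246, coefficient = 1
x_1 = 2.3333, f(x_1) = -0.690758, coefficient = 2
x_2 = 2.9167, f(x_2) = -0.974811, coefficient = 2
x_3 = 3.5000, f(x_3) = -0.936457, coefficient = 1

I ≈ (0.583333/2) × -4.445840 = -1.296703
Exact value: -1.334769
Error: 0.038066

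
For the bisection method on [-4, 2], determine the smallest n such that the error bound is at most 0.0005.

We need (b-a)/2^n ≤ 0.0005
(2 - (-4))/2^n ≤ 0.0005
6/2^n ≤ 0.0005
2^n ≥ 12000
n ≥ log₂(12000) = 13.55
n ≥ 14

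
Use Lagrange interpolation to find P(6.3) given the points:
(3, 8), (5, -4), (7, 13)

Lagrange interpolation formula:
P(x) = Σ yᵢ × Lᵢ(x)
where Lᵢ(x) = Π_{j≠i} (x - xⱼ)/(xᵢ - xⱼ)

L_0(6.3) = (6.3 - 5)/(3 - 5) × (6.3 - 7)/(3 - 7) = -0.113750
L_1(6.3) = (6.3 - 3)/(5 - 3) × (6.3 - 7)/(5 - 7) = 0.577500
L_2(6.3) = (6.3 - 3)/(7 - 3) × (6.3 - 5)/(7 - 5) = 0.536250

P(6.3) = 8×L_0(6.3) + (-4)×L_1(6.3) + 13×L_2(6.3)
P(6.3) = 3.751250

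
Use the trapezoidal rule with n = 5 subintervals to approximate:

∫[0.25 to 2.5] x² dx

f(x) = x²
a = 0.25, b = 2.5, n = 5
h = (b - a)/n = 0.450000

Trapezoidal rule: (h/2)[f(x₀) + 2f(x₁) + 2f(x₂) + ... + f(xₙ)]

x_0 = 0.2500, f(x_0) = 0.062500, coefficient = 1
x_1 = 0.7000, f(x_1) = 0.490000, coefficient = 2
x_2 = 1.1500, f(x_2) = 1.322500, coefficient = 2
x_3 = 1.6000, f(x_3) = 2.560000, coefficient = 2
x_4 = 2.0500, f(x_4) = 4.202500, coefficient = 2
x_5 = 2.5000, f(x_5) = 6.250000, coefficient = 1

I ≈ (0.450000/2) × 23.462500 = 5.279063
Exact value: 5.203125
Error: 0.075938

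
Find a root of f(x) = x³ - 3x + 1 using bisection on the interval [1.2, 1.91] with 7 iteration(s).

f(x) = x³ - 3x + 1
Initial interval: [1.2, 1.91]

Iteration 1:
  c_1 = (1.200000 + 1.910000)/2 = 1.555000
  f(c_1) = f(1.555000) = 0.095029
  f(a) × f(c) < 0, new interval: [1.200000, 1.555000]
Iteration 2:
  c_2 = (1.200000 + 1.555000)/2 = 1.377500
  f(c_2) = f(1.377500) = -0.518685
  f(a) × f(c) ≥ 0, new interval: [1.377500, 1.555000]
Iteration 3:
  c_3 = (1.377500 + 1.555000)/2 = 1.466250
  f(c_3) = f(1.466250) = -0.246475
  f(a) × f(c) ≥ 0, new interval: [1.466250, 1.555000]
Iteration 4:
  c_4 = (1.466250 + 1.555000)/2 = 1.510625
  f(c_4) = f(1.510625) = -0.084647
  f(a) × f(c) ≥ 0, new interval: [1.510625, 1.555000]
Iteration 5:
  c_5 = (1.510625 + 1.555000)/2 = 1.532812
  f(c_5) = f(1.532812) = 0.002927
  f(a) × f(c) < 0, new interval: [1.510625, 1.532812]
Iteration 6:
  c_6 = (1.510625 + 1.532812)/2 = 1.521719
  f(c_6) = f(1.521719) = -0.041422
  f(a) × f(c) ≥ 0, new interval: [1.521719, 1.532812]
Iteration 7:
  c_7 = (1.521719 + 1.532812)/2 = 1.527266
  f(c_7) = f(1.527266) = -0.019388
  f(a) × f(c) ≥ 0, new interval: [1.527266, 1.532812]

After 7 iteration(s), the approximation is c_7 = 1.527266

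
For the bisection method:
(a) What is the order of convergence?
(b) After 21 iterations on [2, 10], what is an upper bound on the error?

(a) Bisection has linear (order 1) convergence; the error is halved each step.

(b) Error bound = (b-a)/2^n = (10 - 2)/2^{21}
    = 8/2^{21}

(a) 1 (linear); (b) error ≤ 3.81e-06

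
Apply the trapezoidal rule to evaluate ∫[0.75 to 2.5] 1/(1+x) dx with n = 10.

f(x) = 1/(1+x)
a = 0.75, b = 2.5, n = 10
h = (b - a)/n = 0.175000

Trapezoidal rule: (h/2)[f(x₀) + 2f(x₁) + 2f(x₂) + ... + f(xₙ)]

x_0 = 0.7500, f(x_0) = 0.571429, coefficient = 1
x_1 = 0.9250, f(x_1) = 0.519481, coefficient = 2
x_2 = 1.1000, f(x_2) = 0.476190, coefficient = 2
x_3 = 1.2750, f(x_3) = 0.439560, coefficient = 2
x_4 = 1.4500, f(x_4) = 0.408163, coefficient = 2
x_5 = 1.6250, f(x_5) = 0.380952, coefficient = 2
x_6 = 1.8000, f(x_6) = 0.357143, coefficient = 2
x_7 = 1.9750, f(x_7) = 0.336134, coefficient = 2
x_8 = 2.1500, f(x_8) = 0.317460, coefficient = 2
x_9 = 2.3250, f(x_9) = 0.300752, coefficient = 2
x_10 = 2.5000, f(x_10) = 0.285714, coefficient = 1

I ≈ (0.175000/2) × 7.928816 = 0.693771
Exact value: 0.693147
Error: 0.000624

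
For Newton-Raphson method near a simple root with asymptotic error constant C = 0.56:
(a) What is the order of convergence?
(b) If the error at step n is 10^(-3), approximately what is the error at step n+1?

(a) Newton-Raphson has quadratic (order 2) convergence near simple roots.
    This means |e_{n+1}| ≈ C|e_n|².

(b) With |e_n| = 10^(-3) and C = 0.56:
    |e_{n+1}| ≈ 0.56 × (10^(-3))² = 0.56 × 10^(-6)

(a) 2 (quadratic); (b) |e_{n+1}| ≈ 5.600e-07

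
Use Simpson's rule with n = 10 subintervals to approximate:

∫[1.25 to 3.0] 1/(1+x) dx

f(x) = 1/(1+x)
a = 1.25, b = 3.0, n = 10
h = (b - a)/n = 0.175000

Simpson's rule: (h/3)[f(x₀) + 4f(x₁) + 2f(x₂) + ... + f(xₙ)]

x_0 = 1.2500, f(x_0) = 0.444444, coefficient = 1
x_1 = 1.4250, f(x_1) = 0.412371, coefficient = 4
x_2 = 1.6000, f(x_2) = 0.384615, coefficient = 2
x_3 = 1.7750, f(x_3) = 0.360360, coefficient = 4
x_4 = 1.9500, f(x_4) = 0.338983, coefficient = 2
x_5 = 2.1250, f(x_5) = 0.320000, coefficient = 4
x_6 = 2.3000, f(x_6) = 0.303030, coefficient = 2
x_7 = 2.4750, f(x_7) = 0.287770, coefficient = 4
x_8 = 2.6500, f(x_8) = 0.273973, coefficient = 2
x_9 = 2.8250, f(x_9) = 0.261438, coefficient = 4
x_10 = 3.0000, f(x_10) = 0.250000, coefficient = 1

I ≈ (0.175000/3) × 9.863404 = 0.575365
Exact value: 0.575364
Error: 0.000001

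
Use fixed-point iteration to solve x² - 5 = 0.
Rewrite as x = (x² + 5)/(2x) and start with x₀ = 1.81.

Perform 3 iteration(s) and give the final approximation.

Equation: x² - 5 = 0
Fixed-point form: x = (x² + 5)/(2x)
x₀ = 1.81

x_1 = g(1.810000) = 2.286215
x_2 = g(2.286215) = 2.236618
x_3 = g(2.236618) = 2.236068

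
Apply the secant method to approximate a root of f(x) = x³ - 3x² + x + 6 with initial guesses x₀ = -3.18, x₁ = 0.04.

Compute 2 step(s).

f(x) = x³ - 3x² + x + 6
x₀ = -3.18, x₁ = 0.04

Secant formula: x_{n+1} = x_n - f(x_n)(x_n - x_{n-1})/(f(x_n) - f(x_{n-1}))

Iteration 1:
  f(-3.180000) = -59.674632
  f(0.040000) = 6.035264
  x_2 = 0.040000 - 6.035264×(0.040000 - (-3.180000))/(6.035264 - (-59.674632))
       = -0.255748
Iteration 2:
  f(0.040000) = 6.035264
  f(-0.255748) = 5.531304
  x_3 = -0.255748 - 5.531304×(-0.255748 - 0.040000)/(5.531304 - 6.035264)
       = -3.501780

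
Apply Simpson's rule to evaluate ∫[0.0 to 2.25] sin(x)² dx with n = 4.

f(x) = sin(x)²
a = 0.0, b = 2.25, n = 4
h = (b - a)/n = 0.562500

Simpson's rule: (h/3)[f(x₀) + 4f(x₁) + 2f(x₂) + ... + f(xₙ)]

x_0 = 0.0000, f(x_0) = 0.000000, coefficient = 1
x_1 = 0.5625, f(x_1) = 0.284412, coefficient = 4
x_2 = 1.1250, f(x_2) = 0.814087, coefficient = 2
x_3 = 1.6875, f(x_3) = 0.986442, coefficient = 4
x_4 = 2.2500, f(x_4) = 0.605398, coefficient = 1

I ≈ (0.562500/3) × 7.316986 = 1.371935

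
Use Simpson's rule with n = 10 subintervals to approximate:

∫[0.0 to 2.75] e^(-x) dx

f(x) = e^(-x)
a = 0.0, b = 2.75, n = 10
h = (b - a)/n = 0.275000

Simpson's rule: (h/3)[f(x₀) + 4f(x₁) + 2f(x₂) + ... + f(xₙ)]

x_0 = 0.0000, f(x_0) = 1.000000, coefficient = 1
x_1 = 0.2750, f(x_1) = 0.759572, coefficient = 4
x_2 = 0.5500, f(x_2) = 0.576950, coefficient = 2
x_3 = 0.8250, f(x_3) = 0.438235, coefficient = 4
x_4 = 1.1000, f(x_4) = 0.332871, coefficient = 2
x_5 = 1.3750, f(x_5) = 0.252840, coefficient = 4
x_6 = 1.6500, f(x_6) = 0.192050, coefficient = 2
x_7 = 1.9250, f(x_7) = 0.145876, coefficient = 4
x_8 = 2.2000, f(x_8) = 0.110803, coefficient = 2
x_9 = 2.4750, f(x_9) = 0.084163, coefficient = 4
x_10 = 2.7500, f(x_10) = 0.063928, coefficient = 1

I ≈ (0.275000/3) × 10.212018 = 0.936102
Exact value: 0.936072
Error: 0.000029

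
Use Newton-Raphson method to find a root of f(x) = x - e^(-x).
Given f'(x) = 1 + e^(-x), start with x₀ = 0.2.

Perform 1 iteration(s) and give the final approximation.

f(x) = x - e^(-x)
f'(x) = 1 + e^(-x)
x₀ = 0.2

Newton-Raphson formula: x_{n+1} = x_n - f(x_n)/f'(x_n)

Iteration 1:
  f(0.200000) = -0.618731
  f'(0.200000) = 1.818731
  x_1 = 0.200000 - (-0.618731)/1.818731 = 0.540199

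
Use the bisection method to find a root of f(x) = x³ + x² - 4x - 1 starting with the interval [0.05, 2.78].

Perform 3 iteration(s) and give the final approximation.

f(x) = x³ + x² - 4x - 1
Initial interval: [0.05, 2.78]

Iteration 1:
  c_1 = (0.050000 + 2.780000)/2 = 1.415000
  f(c_1) = f(1.415000) = -1.824627
  f(a) × f(c) ≥ 0, new interval: [1.415000, 2.780000]
Iteration 2:
  c_2 = (1.415000 + 2.780000)/2 = 2.097500
  f(c_2) = f(2.097500) = 4.237471
  f(a) × f(c) < 0, new interval: [1.415000, 2.097500]
Iteration 3:
  c_3 = (1.415000 + 2.097500)/2 = 1.756250
  f(c_3) = f(1.756250) = 0.476416
  f(a) × f(c) < 0, new interval: [1.415000, 1.756250]

After 3 iteration(s), the approximation is c_3 = 1.756250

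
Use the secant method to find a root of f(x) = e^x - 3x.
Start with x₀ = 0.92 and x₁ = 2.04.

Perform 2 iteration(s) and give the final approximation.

f(x) = e^x - 3x
x₀ = 0.92, x₁ = 2.04

Secant formula: x_{n+1} = x_n - f(x_n)(x_n - x_{n-1})/(f(x_n) - f(x_{n-1}))

Iteration 1:
  f(0.920000) = -0.250710
  f(2.040000) = 1.570609
  x_2 = 2.040000 - 1.570609×(2.040000 - 0.920000)/(1.570609 - (-0.250710))
       = 1.074171
Iteration 2:
  f(2.040000) = 1.570609
  f(1.074171) = -0.294948
  x_3 = 1.074171 - (-0.294948)×(1.074171 - 2.040000)/(-0.294948 - 1.570609)
       = 1.226870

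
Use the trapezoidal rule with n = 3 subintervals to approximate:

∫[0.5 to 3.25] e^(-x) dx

f(x) = e^(-x)
a = 0.5, b = 3.25, n = 3
h = (b - a)/n = 0.916667

Trapezoidal rule: (h/2)[f(x₀) + 2f(x₁) + 2f(x₂) + ... + f(xₙ)]

x_0 = 0.5000, f(x_0) = 0.606531, coefficient = 1
x_1 = 1.4167, f(x_1) = 0.242521, coefficient = 2
x_2 = 2.3333, f(x_2) = 0.096972, coefficient = 2
x_3 = 3.2500, f(x_3) = 0.038774, coefficient = 1

I ≈ (0.916667/2) × 1.324291 = 0.606967
Exact value: 0.567756
Error: 0.039210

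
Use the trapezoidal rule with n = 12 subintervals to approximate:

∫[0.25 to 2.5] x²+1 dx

f(x) = x²+1
a = 0.25, b = 2.5, n = 12
h = (b - a)/n = 0.187500

Trapezoidal rule: (h/2)[f(x₀) + 2f(x₁) + 2f(x₂) + ... + f(xₙ)]

x_0 = 0.2500, f(x_0) = 1.062500, coefficient = 1
x_1 = 0.4375, f(x_1) = 1.191406, coefficient = 2
x_2 = 0.6250, f(x_2) = 1.390625, coefficient = 2
x_3 = 0.8125, f(x_3) = 1.660156, coefficient = 2
x_4 = 1.0000, f(x_4) = 2.000000, coefficient = 2
x_5 = 1.1875, f(x_5) = 2.410156, coefficient = 2
x_6 = 1.3750, f(x_6) = 2.890625, coefficient = 2
x_7 = 1.5625, f(x_7) = 3.441406, coefficient = 2
x_8 = 1.7500, f(x_8) = 4.062500, coefficient = 2
x_9 = 1.9375, f(x_9) = 4.753906, coefficient = 2
x_10 = 2.1250, f(x_10) = 5.515625, coefficient = 2
x_11 = 2.3125, f(x_11) = 6.347656, coefficient = 2
x_12 = 2.5000, f(x_12) = 7.250000, coefficient = 1

I ≈ (0.187500/2) × 79.640625 = 7.466309
Exact value: 7.453125
Error: 0.013184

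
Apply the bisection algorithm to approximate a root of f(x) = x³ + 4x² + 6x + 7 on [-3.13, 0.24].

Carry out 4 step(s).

f(x) = x³ + 4x² + 6x + 7
Initial interval: [-3.13, 0.24]

Iteration 1:
  c_1 = (-3.130000 + 0.240000)/2 = -1.445000
  f(c_1) = f(-1.445000) = 3.664904
  f(a) × f(c) < 0, new interval: [-3.130000, -1.445000]
Iteration 2:
  c_2 = (-3.130000 + (-1.445000))/2 = -2.287500
  f(c_2) = f(-2.287500) = 2.235924
  f(a) × f(c) < 0, new interval: [-3.130000, -2.287500]
Iteration 3:
  c_3 = (-3.130000 + (-2.287500))/2 = -2.708750
  f(c_3) = f(-2.708750) = 0.221823
  f(a) × f(c) < 0, new interval: [-3.130000, -2.708750]
Iteration 4:
  c_4 = (-3.130000 + (-2.708750))/2 = -2.919375
  f(c_4) = f(-2.919375) = -1.306353
  f(a) × f(c) ≥ 0, new interval: [-2.919375, -2.708750]

After 4 iteration(s), the approximation is c_4 = -2.919375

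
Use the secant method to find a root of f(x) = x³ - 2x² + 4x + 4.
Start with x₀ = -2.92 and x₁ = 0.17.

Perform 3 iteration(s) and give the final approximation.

f(x) = x³ - 2x² + 4x + 4
x₀ = -2.92, x₁ = 0.17

Secant formula: x_{n+1} = x_n - f(x_n)(x_n - x_{n-1})/(f(x_n) - f(x_{n-1}))

Iteration 1:
  f(-2.920000) = -49.629888
  f(0.170000) = 4.627113
  x_2 = 0.170000 - 4.627113×(0.170000 - (-2.920000))/(4.627113 - (-49.629888))
       = -0.093520
Iteration 2:
  f(0.170000) = 4.627113
  f(-0.093520) = 3.607612
  x_3 = -0.093520 - 3.607612×(-0.093520 - 0.170000)/(3.607612 - 4.627113)
       = -1.026011
Iteration 3:
  f(-0.093520) = 3.607612
  f(-1.026011) = -3.289526
  x_4 = -1.026011 - (-3.289526)×(-1.026011 - (-0.093520))/(-3.289526 - 3.607612)
       = -0.581268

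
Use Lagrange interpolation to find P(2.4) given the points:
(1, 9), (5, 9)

Lagrange interpolation formula:
P(x) = Σ yᵢ × Lᵢ(x)
where Lᵢ(x) = Π_{j≠i} (x - xⱼ)/(xᵢ - xⱼ)

L_0(2.4) = (2.4 - 5)/(1 - 5) = 0.650000
L_1(2.4) = (2.4 - 1)/(5 - 1) = 0.350000

P(2.4) = 9×L_0(2.4) + 9×L_1(2.4)
P(2.4) = 9.000000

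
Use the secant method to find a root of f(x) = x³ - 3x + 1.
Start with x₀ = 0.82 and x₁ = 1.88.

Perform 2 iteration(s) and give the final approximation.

f(x) = x³ - 3x + 1
x₀ = 0.82, x₁ = 1.88

Secant formula: x_{n+1} = x_n - f(x_n)(x_n - x_{n-1})/(f(x_n) - f(x_{n-1}))

Iteration 1:
  f(0.820000) = -0.908632
  f(1.880000) = 2.004672
  x_2 = 1.880000 - 2.004672×(1.880000 - 0.820000)/(2.004672 - (-0.908632))
       = 1.150604
Iteration 2:
  f(1.880000) = 2.004672
  f(1.150604) = -0.928539
  x_3 = 1.150604 - (-0.928539)×(1.150604 - 1.880000)/(-0.928539 - 2.004672)
       = 1.381502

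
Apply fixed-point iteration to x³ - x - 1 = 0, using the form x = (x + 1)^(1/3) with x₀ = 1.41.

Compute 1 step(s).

Equation: x³ - x - 1 = 0
Fixed-point form: x = (x + 1)^(1/3)
x₀ = 1.41

x_1 = g(1.410000) = 1.340723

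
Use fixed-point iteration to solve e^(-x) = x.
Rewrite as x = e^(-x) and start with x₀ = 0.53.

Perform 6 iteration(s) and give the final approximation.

Equation: e^(-x) = x
Fixed-point form: x = e^(-x)
x₀ = 0.53

x_1 = g(0.530000) = 0.588605
x_2 = g(0.588605) = 0.555101
x_3 = g(0.555101) = 0.574014
x_4 = g(0.574014) = 0.563260
x_5 = g(0.563260) = 0.569350
x_6 = g(0.569350) = 0.565893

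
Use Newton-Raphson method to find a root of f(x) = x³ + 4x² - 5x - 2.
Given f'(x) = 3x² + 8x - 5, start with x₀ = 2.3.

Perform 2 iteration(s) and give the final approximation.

f(x) = x³ + 4x² - 5x - 2
f'(x) = 3x² + 8x - 5
x₀ = 2.3

Newton-Raphson formula: x_{n+1} = x_n - f(x_n)/f'(x_n)

Iteration 1:
  f(2.300000) = 19.827000
  f'(2.300000) = 29.270000
  x_1 = 2.300000 - 19.827000/29.270000 = 1.622617
Iteration 2:
  f(1.622617) = 4.690624
  f'(1.622617) = 15.879594
  x_2 = 1.622617 - 4.690624/15.879594 = 1.327230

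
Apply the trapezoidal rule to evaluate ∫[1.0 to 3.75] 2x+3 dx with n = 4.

f(x) = 2x+3
a = 1.0, b = 3.75, n = 4
h = (b - a)/n = 0.687500

Trapezoidal rule: (h/2)[f(x₀) + 2f(x₁) + 2f(x₂) + ... + f(xₙ)]

x_0 = 1.0000, f(x_0) = 5.000000, coefficient = 1
x_1 = 1.6875, f(x_1) = 6.375000, coefficient = 2
x_2 = 2.3750, f(x_2) = 7.750000, coefficient = 2
x_3 = 3.0625, f(x_3) = 9.125000, coefficient = 2
x_4 = 3.7500, f(x_4) = 10.500000, coefficient = 1

I ≈ (0.687500/2) × 62.000000 = 21.312500
Exact value: 21.312500
Error: 0.000000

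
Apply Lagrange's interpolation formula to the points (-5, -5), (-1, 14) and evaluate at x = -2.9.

Lagrange interpolation formula:
P(x) = Σ yᵢ × Lᵢ(x)
where Lᵢ(x) = Π_{j≠i} (x - xⱼ)/(xᵢ - xⱼ)

L_0(-2.9) = (-2.9 - (-1))/(-5 - (-1)) = 0.475000
L_1(-2.9) = (-2.9 - (-5))/(-1 - (-5)) = 0.525000

P(-2.9) = (-5)×L_0(-2.9) + 14×L_1(-2.9)
P(-2.9) = 4.975000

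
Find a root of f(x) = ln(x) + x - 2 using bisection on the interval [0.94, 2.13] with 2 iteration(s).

f(x) = ln(x) + x - 2
Initial interval: [0.94, 2.13]

Iteration 1:
  c_1 = (0.940000 + 2.130000)/2 = 1.535000
  f(c_1) = f(1.535000) = -0.036470
  f(a) × f(c) ≥ 0, new interval: [1.535000, 2.130000]
Iteration 2:
  c_2 = (1.535000 + 2.130000)/2 = 1.832500
  f(c_2) = f(1.832500) = 0.438181
  f(a) × f(c) < 0, new interval: [1.535000, 1.832500]

After 2 iteration(s), the approximation is c_2 = 1.832500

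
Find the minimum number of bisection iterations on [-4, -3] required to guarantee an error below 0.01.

We need (b-a)/2^n ≤ 0.01
(-3 - (-4))/2^n ≤ 0.01
1/2^n ≤ 0.01
2^n ≥ 100
n ≥ log₂(100) = 6.64
n ≥ 7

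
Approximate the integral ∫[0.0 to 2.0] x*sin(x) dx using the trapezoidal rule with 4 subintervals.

f(x) = x*sin(x)
a = 0.0, b = 2.0, n = 4
h = (b - a)/n = 0.500000

Trapezoidal rule: (h/2)[f(x₀) + 2f(x₁) + 2f(x₂) + ... + f(xₙ)]

x_0 = 0.0000, f(x_0) = 0.000000, coefficient = 1
x_1 = 0.5000, f(x_1) = 0.239713, coefficient = 2
x_2 = 1.0000, f(x_2) = 0.841471, coefficient = 2
x_3 = 1.5000, f(x_3) = 1.496242, coefficient = 2
x_4 = 2.0000, f(x_4) = 1.818595, coefficient = 1

I ≈ (0.500000/2) × 6.973447 = 1.743362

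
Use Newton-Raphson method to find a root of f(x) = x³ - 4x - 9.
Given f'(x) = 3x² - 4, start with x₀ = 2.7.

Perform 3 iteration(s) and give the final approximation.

f(x) = x³ - 4x - 9
f'(x) = 3x² - 4
x₀ = 2.7

Newton-Raphson formula: x_{n+1} = x_n - f(x_n)/f'(x_n)

Iteration 1:
  f(2.700000) = -0.117000
  f'(2.700000) = 17.870000
  x_1 = 2.700000 - (-0.117000)/17.870000 = 2.706547
Iteration 2:
  f(2.706547) = 0.000348
  f'(2.706547) = 17.976195
  x_2 = 2.706547 - 0.000348/17.976195 = 2.706528
Iteration 3:
  f(2.706528) = 0.000000
  f'(2.706528) = 17.975881
  x_3 = 2.706528 - 0.000000/17.975881 = 2.706528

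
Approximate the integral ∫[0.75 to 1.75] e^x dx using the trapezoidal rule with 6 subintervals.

f(x) = e^x
a = 0.75, b = 1.75, n = 6
h = (b - a)/n = 0.166667

Trapezoidal rule: (h/2)[f(x₀) + 2f(x₁) + 2f(x₂) + ... + f(xₙ)]

x_0 = 0.7500, f(x_0) = 2.117000, coefficient = 1
x_1 = 0.9167, f(x_1) = 2.500940, coefficient = 2
x_2 = 1.0833, f(x_2) = 2.954512, coefficient = 2
x_3 = 1.2500, f(x_3) = 3.490343, coefficient = 2
x_4 = 1.4167, f(x_4) = 4.123353, coefficient = 2
x_5 = 1.5833, f(x_5) = 4.871166, coefficient = 2
x_6 = 1.7500, f(x_6) = 5.754603, coefficient = 1

I ≈ (0.166667/2) × 43.752230 = 3.646019
Exact value: 3.637603
Error: 0.008416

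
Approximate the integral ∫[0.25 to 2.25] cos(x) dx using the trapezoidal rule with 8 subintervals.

f(x) = cos(x)
a = 0.25, b = 2.25, n = 8
h = (b - a)/n = 0.250000

Trapezoidal rule: (h/2)[f(x₀) + 2f(x₁) + 2f(x₂) + ... + f(xₙ)]

x_0 = 0.2500, f(x_0) = 0.968912, coefficient = 1
x_1 = 0.5000, f(x_1) = 0.877583, coefficient = 2
x_2 = 0.7500, f(x_2) = 0.731689, coefficient = 2
x_3 = 1.0000, f(x_3) = 0.540302, coefficient = 2
x_4 = 1.2500, f(x_4) = 0.315322, coefficient = 2
x_5 = 1.5000, f(x_5) = 0.070737, coefficient = 2
x_6 = 1.7500, f(x_6) = -0.178246, coefficient = 2
x_7 = 2.0000, f(x_7) = -0.416147, coefficient = 2
x_8 = 2.2500, f(x_8) = -0.628174, coefficient = 1

I ≈ (0.250000/2) × 4.223220 = 0.527902
Exact value: 0.530669
Error: 0.002767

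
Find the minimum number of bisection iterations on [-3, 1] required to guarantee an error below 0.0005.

We need (b-a)/2^n ≤ 0.0005
(1 - (-3))/2^n ≤ 0.0005
4/2^n ≤ 0.0005
2^n ≥ 8000
n ≥ log₂(8000) = 12.97
n ≥ 13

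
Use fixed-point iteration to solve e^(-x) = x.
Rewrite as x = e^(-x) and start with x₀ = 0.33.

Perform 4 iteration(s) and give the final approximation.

Equation: e^(-x) = x
Fixed-point form: x = e^(-x)
x₀ = 0.33

x_1 = g(0.330000) = 0.718924
x_2 = g(0.718924) = 0.487276
x_3 = g(0.487276) = 0.614297
x_4 = g(0.614297) = 0.541021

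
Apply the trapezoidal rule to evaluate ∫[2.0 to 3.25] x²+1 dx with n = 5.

f(x) = x²+1
a = 2.0, b = 3.25, n = 5
h = (b - a)/n = 0.250000

Trapezoidal rule: (h/2)[f(x₀) + 2f(x₁) + 2f(x₂) + ... + f(xₙ)]

x_0 = 2.0000, f(x_0) = 5.000000, coefficient = 1
x_1 = 2.2500, f(x_1) = 6.062500, coefficient = 2
x_2 = 2.5000, f(x_2) = 7.250000, coefficient = 2
x_3 = 2.7500, f(x_3) = 8.562500, coefficient = 2
x_4 = 3.0000, f(x_4) = 10.000000, coefficient = 2
x_5 = 3.2500, f(x_5) = 11.562500, coefficient = 1

I ≈ (0.250000/2) × 80.312500 = 10.039062
Exact value: 10.026042
Error: 0.013021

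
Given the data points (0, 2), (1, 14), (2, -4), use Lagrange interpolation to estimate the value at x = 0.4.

Lagrange interpolation formula:
P(x) = Σ yᵢ × Lᵢ(x)
where Lᵢ(x) = Π_{j≠i} (x - xⱼ)/(xᵢ - xⱼ)

L_0(0.4) = (0.4 - 1)/(0 - 1) × (0.4 - 2)/(0 - 2) = 0.480000
L_1(0.4) = (0.4 - 0)/(1 - 0) × (0.4 - 2)/(1 - 2) = 0.640000
L_2(0.4) = (0.4 - 0)/(2 - 0) × (0.4 - 1)/(2 - 1) = -0.120000

P(0.4) = 2×L_0(0.4) + 14×L_1(0.4) + (-4)×L_2(0.4)
P(0.4) = 10.400000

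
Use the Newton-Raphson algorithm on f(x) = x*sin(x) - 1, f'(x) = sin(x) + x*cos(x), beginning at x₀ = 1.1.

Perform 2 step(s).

f(x) = x*sin(x) - 1
f'(x) = sin(x) + x*cos(x)
x₀ = 1.1

Newton-Raphson formula: x_{n+1} = x_n - f(x_n)/f'(x_n)

Iteration 1:
  f(1.100000) = -0.019672
  f'(1.100000) = 1.390163
  x_1 = 1.100000 - (-0.019672)/1.390163 = 1.114151
Iteration 2:
  f(1.114151) = -0.000009
  f'(1.114151) = 1.388810
  x_2 = 1.114151 - (-0.000009)/1.388810 = 1.114157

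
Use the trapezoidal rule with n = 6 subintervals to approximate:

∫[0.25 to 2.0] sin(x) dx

f(x) = sin(x)
a = 0.25, b = 2.0, n = 6
h = (b - a)/n = 0.291667

Trapezoidal rule: (h/2)[f(x₀) + 2f(x₁) + 2f(x₂) + ... + f(xₙ)]

x_0 = 0.2500, f(x_0) = 0.247404, coefficient = 1
x_1 = 0.5417, f(x_1) = 0.515565, coefficient = 2
x_2 = 0.8333, f(x_2) = 0.740177, coefficient = 2
x_3 = 1.1250, f(x_3) = 0.902268, coefficient = 2
x_4 = 1.4167, f(x_4) = 0.988146, coefficient = 2
x_5 = 1.7083, f(x_5) = 0.990557, coefficient = 2
x_6 = 2.0000, f(x_6) = 0.909297, coefficient = 1

I ≈ (0.291667/2) × 9.430124 = 1.375226
Exact value: 1.385059
Error: 0.009833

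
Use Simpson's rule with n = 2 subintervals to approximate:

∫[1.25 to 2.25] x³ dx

f(x) = x³
a = 1.25, b = 2.25, n = 2
h = (b - a)/n = 0.500000

Simpson's rule: (h/3)[f(x₀) + 4f(x₁) + 2f(x₂) + ... + f(xₙ)]

x_0 = 1.2500, f(x_0) = 1.953125, coefficient = 1
x_1 = 1.7500, f(x_1) = 5.359375, coefficient = 4
x_2 = 2.2500, f(x_2) = 11.390625, coefficient = 1

I ≈ (0.500000/3) × 34.781250 = 5.796875
Exact value: 5.796875
Error: 0.000000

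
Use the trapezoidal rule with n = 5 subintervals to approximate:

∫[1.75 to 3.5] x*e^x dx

f(x) = x*e^x
a = 1.75, b = 3.5, n = 5
h = (b - a)/n = 0.350000

Trapezoidal rule: (h/2)[f(x₀) + 2f(x₁) + 2f(x₂) + ... + f(xₙ)]

x_0 = 1.7500, f(x_0) = 10.070555, coefficient = 1
x_1 = 2.1000, f(x_1) = 17.148957, coefficient = 2
x_2 = 2.4500, f(x_2) = 28.391449, coefficient = 2
x_3 = 2.8000, f(x_3) = 46.045011, coefficient = 2
x_4 = 3.1500, f(x_4) = 73.508603, coefficient = 2
x_5 = 3.5000, f(x_5) = 115.904082, coefficient = 1

I ≈ (0.350000/2) × 456.162678 = 79.828469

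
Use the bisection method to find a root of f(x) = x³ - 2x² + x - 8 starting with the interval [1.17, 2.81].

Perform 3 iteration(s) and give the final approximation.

f(x) = x³ - 2x² + x - 8
Initial interval: [1.17, 2.81]

Iteration 1:
  c_1 = (1.170000 + 2.810000)/2 = 1.990000
  f(c_1) = f(1.990000) = -6.049601
  f(a) × f(c) ≥ 0, new interval: [1.990000, 2.810000]
Iteration 2:
  c_2 = (1.990000 + 2.810000)/2 = 2.400000
  f(c_2) = f(2.400000) = -3.296000
  f(a) × f(c) ≥ 0, new interval: [2.400000, 2.810000]
Iteration 3:
  c_3 = (2.400000 + 2.810000)/2 = 2.605000
  f(c_3) = f(2.605000) = -1.289455
  f(a) × f(c) ≥ 0, new interval: [2.605000, 2.810000]

After 3 iteration(s), the approximation is c_3 = 2.605000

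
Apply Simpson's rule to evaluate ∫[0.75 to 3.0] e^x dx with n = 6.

f(x) = e^x
a = 0.75, b = 3.0, n = 6
h = (b - a)/n = 0.375000

Simpson's rule: (h/3)[f(x₀) + 4f(x₁) + 2f(x₂) + ... + f(xₙ)]

x_0 = 0.7500, f(x_0) = 2.117000, coefficient = 1
x_1 = 1.1250, f(x_1) = 3.080217, coefficient = 4
x_2 = 1.5000, f(x_2) = 4.481689, coefficient = 2
x_3 = 1.8750, f(x_3) = 6.520819, coefficient = 4
x_4 = 2.2500, f(x_4) = 9.487736, coefficient = 2
x_5 = 2.6250, f(x_5) = 13.804574, coefficient = 4
x_6 = 3.0000, f(x_6) = 20.085537, coefficient = 1

I ≈ (0.375000/3) × 143.763827 = 17.970478
Exact value: 17.968537
Error: 0.001942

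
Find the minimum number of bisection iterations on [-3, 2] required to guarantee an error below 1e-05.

We need (b-a)/2^n ≤ 1e-05
(2 - (-3))/2^n ≤ 1e-05
5/2^n ≤ 1e-05
2^n ≥ 500000
n ≥ log₂(500000) = 18.93
n ≥ 19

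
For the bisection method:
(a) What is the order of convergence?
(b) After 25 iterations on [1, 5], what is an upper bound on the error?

(a) Bisection has linear (order 1) convergence; the error is halved each step.

(b) Error bound = (b-a)/2^n = (5 - 1)/2^{25}
    = 4/2^{25}

(a) 1 (linear); (b) error ≤ 1.19e-07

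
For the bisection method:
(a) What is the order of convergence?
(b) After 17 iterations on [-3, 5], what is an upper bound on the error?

(a) Bisection has linear (order 1) convergence; the error is halved each step.

(b) Error bound = (b-a)/2^n = (5 - (-3))/2^{17}
    = 8/2^{17}

(a) 1 (linear); (b) error ≤ 6.10e-05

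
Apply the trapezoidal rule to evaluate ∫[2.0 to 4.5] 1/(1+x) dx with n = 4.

f(x) = 1/(1+x)
a = 2.0, b = 4.5, n = 4
h = (b - a)/n = 0.625000

Trapezoidal rule: (h/2)[f(x₀) + 2f(x₁) + 2f(x₂) + ... + f(xₙ)]

x_0 = 2.0000, f(x_0) = 0.333333, coefficient = 1
x_1 = 2.6250, f(x_1) = 0.275862, coefficient = 2
x_2 = 3.2500, f(x_2) = 0.235294, coefficient = 2
x_3 = 3.8750, f(x_3) = 0.205128, coefficient = 2
x_4 = 4.5000, f(x_4) = 0.181818, coefficient = 1

I ≈ (0.625000/2) × 1.947720 = 0.608663
Exact value: 0.606136
Error: 0.002527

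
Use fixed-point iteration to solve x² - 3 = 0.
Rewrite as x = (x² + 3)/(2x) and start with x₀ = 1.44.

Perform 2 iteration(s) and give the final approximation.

Equation: x² - 3 = 0
Fixed-point form: x = (x² + 3)/(2x)
x₀ = 1.44

x_1 = g(1.440000) = 1.761667
x_2 = g(1.761667) = 1.732300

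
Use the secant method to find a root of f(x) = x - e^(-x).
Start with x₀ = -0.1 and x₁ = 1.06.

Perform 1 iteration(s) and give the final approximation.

f(x) = x - e^(-x)
x₀ = -0.1, x₁ = 1.06

Secant formula: x_{n+1} = x_n - f(x_n)(x_n - x_{n-1})/(f(x_n) - f(x_{n-1}))

Iteration 1:
  f(-0.100000) = -1.205171
  f(1.060000) = 0.713544
  x_2 = 1.060000 - 0.713544×(1.060000 - (-0.100000))/(0.713544 - (-1.205171))
       = 0.628612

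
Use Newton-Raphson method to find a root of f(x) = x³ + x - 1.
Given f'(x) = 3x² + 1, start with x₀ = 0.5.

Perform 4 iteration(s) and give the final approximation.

f(x) = x³ + x - 1
f'(x) = 3x² + 1
x₀ = 0.5

Newton-Raphson formula: x_{n+1} = x_n - f(x_n)/f'(x_n)

Iteration 1:
  f(0.500000) = -0.375000
  f'(0.500000) = 1.750000
  x_1 = 0.500000 - (-0.375000)/1.750000 = 0.714286
Iteration 2:
  f(0.714286) = 0.078717
  f'(0.714286) = 2.530612
  x_2 = 0.714286 - 0.078717/2.530612 = 0.683180
Iteration 3:
  f(0.683180) = 0.002043
  f'(0.683180) = 2.400204
  x_3 = 0.683180 - 0.002043/2.400204 = 0.682328
Iteration 4:
  f(0.682328) = 0.000001
  f'(0.682328) = 2.396716
  x_4 = 0.682328 - 0.000001/2.396716 = 0.682328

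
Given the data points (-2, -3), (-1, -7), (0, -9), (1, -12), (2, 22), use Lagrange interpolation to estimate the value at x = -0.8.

Lagrange interpolation formula:
P(x) = Σ yᵢ × Lᵢ(x)
where Lᵢ(x) = Π_{j≠i} (x - xⱼ)/(xᵢ - xⱼ)

L_0(-0.8) = (-0.8 - (-1))/(-2 - (-1)) × (-0.8 - 0)/(-2 - 0) × (-0.8 - 1)/(-2 - 1) × (-0.8 - 2)/(-2 - 2) = -0.033600
L_1(-0.8) = (-0.8 - (-2))/(-1 - (-2)) × (-0.8 - 0)/(-1 - 0) × (-0.8 - 1)/(-1 - 1) × (-0.8 - 2)/(-1 - 2) = 0.806400
L_2(-0.8) = (-0.8 - (-2))/(0 - (-2)) × (-0.8 - (-1))/(0 - (-1)) × (-0.8 - 1)/(0 - 1) × (-0.8 - 2)/(0 - 2) = 0.302400
L_3(-0.8) = (-0.8 - (-2))/(1 - (-2)) × (-0.8 - (-1))/(1 - (-1)) × (-0.8 - 0)/(1 - 0) × (-0.8 - 2)/(1 - 2) = -0.089600
L_4(-0.8) = (-0.8 - (-2))/(2 - (-2)) × (-0.8 - (-1))/(2 - (-1)) × (-0.8 - 0)/(2 - 0) × (-0.8 - 1)/(2 - 1) = 0.014400

P(-0.8) = (-3)×L_0(-0.8) + (-7)×L_1(-0.8) + (-9)×L_2(-0.8) + (-12)×L_3(-0.8) + 22×L_4(-0.8)
P(-0.8) = -6.873600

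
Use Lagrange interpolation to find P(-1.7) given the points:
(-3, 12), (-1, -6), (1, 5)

Lagrange interpolation formula:
P(x) = Σ yᵢ × Lᵢ(x)
where Lᵢ(x) = Π_{j≠i} (x - xⱼ)/(xᵢ - xⱼ)

L_0(-1.7) = (-1.7 - (-1))/(-3 - (-1)) × (-1.7 - 1)/(-3 - 1) = 0.236250
L_1(-1.7) = (-1.7 - (-3))/(-1 - (-3)) × (-1.7 - 1)/(-1 - 1) = 0.877500
L_2(-1.7) = (-1.7 - (-3))/(1 - (-3)) × (-1.7 - (-1))/(1 - (-1)) = -0.113750

P(-1.7) = 12×L_0(-1.7) + (-6)×L_1(-1.7) + 5×L_2(-1.7)
P(-1.7) = -2.998750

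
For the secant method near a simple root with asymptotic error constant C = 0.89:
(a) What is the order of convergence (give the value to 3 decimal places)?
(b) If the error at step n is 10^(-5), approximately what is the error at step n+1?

(a) Secant method has superlinear convergence with order φ = (1+√5)/2 ≈ 1.618.
    This means |e_{n+1}| ≈ C|e_n|^1.618.

(b) With |e_n| = 10^(-5) and C = 0.89:
    |e_{n+1}| ≈ 0.89 × (10^(-5))^1.618 = 0.89 × 10^(-8.09)

(a) ≈ 1.618 (golden ratio); (b) |e_{n+1}| ≈ 7.231e-09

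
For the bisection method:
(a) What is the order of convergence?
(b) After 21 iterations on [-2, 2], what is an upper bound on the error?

(a) Bisection has linear (order 1) convergence; the error is halved each step.

(b) Error bound = (b-a)/2^n = (2 - (-2))/2^{21}
    = 4/2^{21}

(a) 1 (linear); (b) error ≤ 1.91e-06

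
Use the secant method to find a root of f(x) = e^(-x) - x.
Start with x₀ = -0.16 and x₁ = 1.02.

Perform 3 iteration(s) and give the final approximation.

f(x) = e^(-x) - x
x₀ = -0.16, x₁ = 1.02

Secant formula: x_{n+1} = x_n - f(x_n)(x_n - x_{n-1})/(f(x_n) - f(x_{n-1}))

Iteration 1:
  f(-0.160000) = 1.333511
  f(1.020000) = -0.659405
  x_2 = 1.020000 - (-0.659405)×(1.020000 - (-0.160000))/(-0.659405 - 1.333511)
       = 0.629568
Iteration 2:
  f(1.020000) = -0.659405
  f(0.629568) = -0.096746
  x_3 = 0.629568 - (-0.096746)×(0.629568 - 1.020000)/(-0.096746 - (-0.659405))
       = 0.562435
Iteration 3:
  f(0.629568) = -0.096746
  f(0.562435) = 0.007384
  x_4 = 0.562435 - 0.007384×(0.562435 - 0.629568)/(0.007384 - (-0.096746))
       = 0.567196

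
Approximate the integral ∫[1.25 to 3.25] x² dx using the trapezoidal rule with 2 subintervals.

f(x) = x²
a = 1.25, b = 3.25, n = 2
h = (b - a)/n = 1.000000

Trapezoidal rule: (h/2)[f(x₀) + 2f(x₁) + 2f(x₂) + ... + f(xₙ)]

x_0 = 1.2500, f(x_0) = 1.562500, coefficient = 1
x_1 = 2.2500, f(x_1) = 5.062500, coefficient = 2
x_2 = 3.2500, f(x_2) = 10.562500, coefficient = 1

I ≈ (1.000000/2) × 22.250000 = 11.125000
Exact value: 10.791667
Error: 0.333333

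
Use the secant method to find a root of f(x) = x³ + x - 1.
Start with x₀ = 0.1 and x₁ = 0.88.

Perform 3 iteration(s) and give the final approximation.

f(x) = x³ + x - 1
x₀ = 0.1, x₁ = 0.88

Secant formula: x_{n+1} = x_n - f(x_n)(x_n - x_{n-1})/(f(x_n) - f(x_{n-1}))

Iteration 1:
  f(0.100000) = -0.899000
  f(0.880000) = 0.561472
  x_2 = 0.880000 - 0.561472×(0.880000 - 0.100000)/(0.561472 - (-0.899000))
       = 0.580132
Iteration 2:
  f(0.880000) = 0.561472
  f(0.580132) = -0.224622
  x_3 = 0.580132 - (-0.224622)×(0.580132 - 0.880000)/(-0.224622 - 0.561472)
       = 0.665818
Iteration 3:
  f(0.580132) = -0.224622
  f(0.665818) = -0.039016
  x_4 = 0.665818 - (-0.039016)×(0.665818 - 0.580132)/(-0.039016 - (-0.224622))
       = 0.683830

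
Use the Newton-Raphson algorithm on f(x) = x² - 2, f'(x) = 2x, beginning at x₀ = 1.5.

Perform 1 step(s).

f(x) = x² - 2
f'(x) = 2x
x₀ = 1.5

Newton-Raphson formula: x_{n+1} = x_n - f(x_n)/f'(x_n)

Iteration 1:
  f(1.500000) = 0.250000
  f'(1.500000) = 3.000000
  x_1 = 1.500000 - 0.250000/3.000000 = 1.416667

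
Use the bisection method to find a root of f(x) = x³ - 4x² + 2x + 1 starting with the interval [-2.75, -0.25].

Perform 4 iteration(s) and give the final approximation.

f(x) = x³ - 4x² + 2x + 1
Initial interval: [-2.75, -0.25]

Iteration 1:
  c_1 = (-2.750000 + (-0.250000))/2 = -1.500000
  f(c_1) = f(-1.500000) = -14.375000
  f(a) × f(c) ≥ 0, new interval: [-1.500000, -0.250000]
Iteration 2:
  c_2 = (-1.500000 + (-0.250000))/2 = -0.875000
  f(c_2) = f(-0.875000) = -4.482422
  f(a) × f(c) ≥ 0, new interval: [-0.875000, -0.250000]
Iteration 3:
  c_3 = (-0.875000 + (-0.250000))/2 = -0.562500
  f(c_3) = f(-0.562500) = -1.568604
  f(a) × f(c) ≥ 0, new interval: [-0.562500, -0.250000]
Iteration 4:
  c_4 = (-0.562500 + (-0.250000))/2 = -0.406250
  f(c_4) = f(-0.406250) = -0.539703
  f(a) × f(c) ≥ 0, new interval: [-0.406250, -0.250000]

After 4 iteration(s), the approximation is c_4 = -0.406250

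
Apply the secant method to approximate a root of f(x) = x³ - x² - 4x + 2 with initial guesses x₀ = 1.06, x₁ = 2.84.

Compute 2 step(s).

f(x) = x³ - x² - 4x + 2
x₀ = 1.06, x₁ = 2.84

Secant formula: x_{n+1} = x_n - f(x_n)(x_n - x_{n-1})/(f(x_n) - f(x_{n-1}))

Iteration 1:
  f(1.060000) = -2.172584
  f(2.840000) = 5.480704
  x_2 = 2.840000 - 5.480704×(2.840000 - 1.060000)/(5.480704 - (-2.172584))
       = 1.565299
Iteration 2:
  f(2.840000) = 5.480704
  f(1.565299) = -2.876122
  x_3 = 1.565299 - (-2.876122)×(1.565299 - 2.840000)/(-2.876122 - 5.480704)
       = 2.004006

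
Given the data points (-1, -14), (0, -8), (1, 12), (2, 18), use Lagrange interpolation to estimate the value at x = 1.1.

Lagrange interpolation formula:
P(x) = Σ yᵢ × Lᵢ(x)
where Lᵢ(x) = Π_{j≠i} (x - xⱼ)/(xᵢ - xⱼ)

L_0(1.1) = (1.1 - 0)/(-1 - 0) × (1.1 - 1)/(-1 - 1) × (1.1 - 2)/(-1 - 2) = 0.016500
L_1(1.1) = (1.1 - (-1))/(0 - (-1)) × (1.1 - 1)/(0 - 1) × (1.1 - 2)/(0 - 2) = -0.094500
L_2(1.1) = (1.1 - (-1))/(1 - (-1)) × (1.1 - 0)/(1 - 0) × (1.1 - 2)/(1 - 2) = 1.039500
L_3(1.1) = (1.1 - (-1))/(2 - (-1)) × (1.1 - 0)/(2 - 0) × (1.1 - 1)/(2 - 1) = 0.038500

P(1.1) = (-14)×L_0(1.1) + (-8)×L_1(1.1) + 12×L_2(1.1) + 18×L_3(1.1)
P(1.1) = 13.692000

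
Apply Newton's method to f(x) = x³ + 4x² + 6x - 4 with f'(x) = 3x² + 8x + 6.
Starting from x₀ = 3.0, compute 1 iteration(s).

f(x) = x³ + 4x² + 6x - 4
f'(x) = 3x² + 8x + 6
x₀ = 3.0

Newton-Raphson formula: x_{n+1} = x_n - f(x_n)/f'(x_n)

Iteration 1:
  f(3.000000) = 77.000000
  f'(3.000000) = 57.000000
  x_1 = 3.000000 - 77.000000/57.000000 = 1.649123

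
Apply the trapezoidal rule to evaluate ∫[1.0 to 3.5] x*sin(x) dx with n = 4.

f(x) = x*sin(x)
a = 1.0, b = 3.5, n = 4
h = (b - a)/n = 0.625000

Trapezoidal rule: (h/2)[f(x₀) + 2f(x₁) + 2f(x₂) + ... + f(xₙ)]

x_0 = 1.0000, f(x_0) = 0.841471, coefficient = 1
x_1 = 1.6250, f(x_1) = 1.622613, coefficient = 2
x_2 = 2.2500, f(x_2) = 1.750665, coefficient = 2
x_3 = 2.8750, f(x_3) = 0.757407, coefficient = 2
x_4 = 3.5000, f(x_4) = -1.227741, coefficient = 1

I ≈ (0.625000/2) × 7.875100 = 2.460969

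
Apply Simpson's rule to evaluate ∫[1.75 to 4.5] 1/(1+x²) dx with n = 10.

f(x) = 1/(1+x²)
a = 1.75, b = 4.5, n = 10
h = (b - a)/n = 0.275000

Simpson's rule: (h/3)[f(x₀) + 4f(x₁) + 2f(x₂) + ... + f(xₙ)]

x_0 = 1.7500, f(x_0) = 0.246154, coefficient = 1
x_1 = 2.0250, f(x_1) = 0.196054, coefficient = 4
x_2 = 2.3000, f(x_2) = 0.158983, coefficient = 2
x_3 = 2.5750, f(x_3) = 0.131051, coefficient = 4
x_4 = 2.8500, f(x_4) = 0.109619, coefficient = 2
x_5 = 3.1250, f(x_5) = 0.092888, coefficient = 4
x_6 = 3.4000, f(x_6) = 0.079618, coefficient = 2
x_7 = 3.6750, f(x_7) = 0.068939, coefficient = 4
x_8 = 3.9500, f(x_8) = 0.060232, coefficient = 2
x_9 = 4.2250, f(x_9) = 0.053049, coefficient = 4
x_10 = 4.5000, f(x_10) = 0.047059, coefficient = 1

I ≈ (0.275000/3) × 3.278039 = 0.300487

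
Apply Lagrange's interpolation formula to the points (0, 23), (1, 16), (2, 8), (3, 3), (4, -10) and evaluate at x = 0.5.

Lagrange interpolation formula:
P(x) = Σ yᵢ × Lᵢ(x)
where Lᵢ(x) = Π_{j≠i} (x - xⱼ)/(xᵢ - xⱼ)

L_0(0.5) = (0.5 - 1)/(0 - 1) × (0.5 - 2)/(0 - 2) × (0.5 - 3)/(0 - 3) × (0.5 - 4)/(0 - 4) = 0.273438
L_1(0.5) = (0.5 - 0)/(1 - 0) × (0.5 - 2)/(1 - 2) × (0.5 - 3)/(1 - 3) × (0.5 - 4)/(1 - 4) = 1.093750
L_2(0.5) = (0.5 - 0)/(2 - 0) × (0.5 - 1)/(2 - 1) × (0.5 - 3)/(2 - 3) × (0.5 - 4)/(2 - 4) = -0.546875
L_3(0.5) = (0.5 - 0)/(3 - 0) × (0.5 - 1)/(3 - 1) × (0.5 - 2)/(3 - 2) × (0.5 - 4)/(3 - 4) = 0.218750
L_4(0.5) = (0.5 - 0)/(4 - 0) × (0.5 - 1)/(4 - 1) × (0.5 - 2)/(4 - 2) × (0.5 - 3)/(4 - 3) = -0.039062

P(0.5) = 23×L_0(0.5) + 16×L_1(0.5) + 8×L_2(0.5) + 3×L_3(0.5) + (-10)×L_4(0.5)
P(0.5) = 20.460938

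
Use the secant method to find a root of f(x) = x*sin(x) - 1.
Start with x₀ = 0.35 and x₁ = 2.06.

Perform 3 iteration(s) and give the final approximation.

f(x) = x*sin(x) - 1
x₀ = 0.35, x₁ = 2.06

Secant formula: x_{n+1} = x_n - f(x_n)(x_n - x_{n-1})/(f(x_n) - f(x_{n-1}))

Iteration 1:
  f(0.350000) = -0.879986
  f(2.060000) = 0.818377
  x_2 = 2.060000 - 0.818377×(2.060000 - 0.350000)/(0.818377 - (-0.879986))
       = 1.236015
Iteration 2:
  f(2.060000) = 0.818377
  f(1.236015) = 0.167395
  x_3 = 1.236015 - 0.167395×(1.236015 - 2.060000)/(0.167395 - 0.818377)
       = 1.024135
Iteration 3:
  f(1.236015) = 0.167395
  f(1.024135) = -0.125118
  x_4 = 1.024135 - (-0.125118)×(1.024135 - 1.236015)/(-0.125118 - 0.167395)
       = 1.114764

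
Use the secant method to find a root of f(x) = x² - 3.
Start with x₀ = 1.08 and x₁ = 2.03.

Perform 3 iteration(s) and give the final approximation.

f(x) = x² - 3
x₀ = 1.08, x₁ = 2.03

Secant formula: x_{n+1} = x_n - f(x_n)(x_n - x_{n-1})/(f(x_n) - f(x_{n-1}))

Iteration 1:
  f(1.080000) = -1.833600
  f(2.030000) = 1.120900
  x_2 = 2.030000 - 1.120900×(2.030000 - 1.080000)/(1.120900 - (-1.833600))
       = 1.669582
Iteration 2:
  f(2.030000) = 1.120900
  f(1.669582) = -0.212496
  x_3 = 1.669582 - (-0.212496)×(1.669582 - 2.030000)/(-0.212496 - 1.120900)
       = 1.727020
Iteration 3:
  f(1.669582) = -0.212496
  f(1.727020) = -0.017403
  x_4 = 1.727020 - (-0.017403)×(1.727020 - 1.669582)/(-0.017403 - (-0.212496))
       = 1.732143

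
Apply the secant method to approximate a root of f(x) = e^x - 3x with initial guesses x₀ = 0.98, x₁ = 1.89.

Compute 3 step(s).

f(x) = e^x - 3x
x₀ = 0.98, x₁ = 1.89

Secant formula: x_{n+1} = x_n - f(x_n)(x_n - x_{n-1})/(f(x_n) - f(x_{n-1}))

Iteration 1:
  f(0.980000) = -0.275544
  f(1.890000) = 0.949369
  x_2 = 1.890000 - 0.949369×(1.890000 - 0.980000)/(0.949369 - (-0.275544))
       = 1.184704
Iteration 2:
  f(1.890000) = 0.949369
  f(1.184704) = -0.284393
  x_3 = 1.184704 - (-0.284393)×(1.184704 - 1.890000)/(-0.284393 - 0.949369)
       = 1.347281
Iteration 3:
  f(1.184704) = -0.284393
  f(1.347281) = -0.194891
  x_4 = 1.347281 - (-0.194891)×(1.347281 - 1.184704)/(-0.194891 - (-0.284393))
       = 1.701295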